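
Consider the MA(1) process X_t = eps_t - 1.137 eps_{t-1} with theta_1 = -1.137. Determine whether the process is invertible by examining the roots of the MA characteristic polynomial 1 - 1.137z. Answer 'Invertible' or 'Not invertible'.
\text{Not invertible}

The MA(q) characteristic polynomial is P(z) = 1 - 1.137z.
Invertibility requires all roots to lie outside the unit circle, i.e. |z| > 1 for every root.
This is linear in z: 1 + (-1.137) z = 0  =>  z = -1/(-1.137) = 0.879507,  |z| = 0.879507.
Moduli of all roots: 0.8795.
All moduli strictly greater than 1? No.
Verdict: Not invertible.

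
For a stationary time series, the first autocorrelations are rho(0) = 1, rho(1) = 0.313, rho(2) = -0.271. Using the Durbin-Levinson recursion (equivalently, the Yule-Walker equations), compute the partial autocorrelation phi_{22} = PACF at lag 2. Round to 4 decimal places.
\phi_{22} = -0.4090

The PACF at lag k is phi_{kk}, the last component of the solution
to the Yule-Walker system G_k phi = r_k where
  (G_k)_{ij} = rho(|i - j|), (r_k)_i = rho(i), i,j = 1..k.
Equivalently, Durbin-Levinson gives phi_{kk} iteratively:
  phi_{11} = rho(1)
  phi_{kk} = [rho(k) - sum_{j=1..k-1} phi_{k-1,j} rho(k-j)]
            / [1 - sum_{j=1..k-1} phi_{k-1,j} rho(j)],
  phi_{k,j} = phi_{k-1,j} - phi_{kk} phi_{k-1,k-j},  j = 1..k-1.
Step k = 1:
  phi_11 = rho(1) = 0.313.
Step k = 2:
  phi_22 = [rho(2) - phi_11 rho(1)] / [1 - phi_11 rho(1)] = [-0.271 - (0.313)(0.313)] / [1 - (0.313)(0.313)]
         = -0.368969 / 0.902031 = -0.409.
Therefore phi_{22} = -0.4090.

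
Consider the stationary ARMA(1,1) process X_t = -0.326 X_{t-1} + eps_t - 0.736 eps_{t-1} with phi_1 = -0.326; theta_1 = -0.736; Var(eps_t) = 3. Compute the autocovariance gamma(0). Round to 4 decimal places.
\gamma(0) = 6.7859

Multiply the model equation by X_{t-k} and take expectations. With theta_0 = psi_0 = 1 and psi_j the MA(infinity) weights, this gives
  gamma(k) - sum_i phi_i gamma(k-i) = c_k,
  c_k = sigma^2 * sum_{j=k..q} theta_j psi_{j-k}   (c_k = 0 for k > q),
using gamma(-m) = gamma(m).
psi-weights needed (psi_j = theta_j + sum_i phi_i psi_{j-i}):
  psi_1 = theta_1 + phi_1 = -0.736 + (-0.326) = -1.062
Right-hand sides:
  c_0 = sigma^2 (1 + theta_1 psi_1) = 3 * (1 + (-0.736)(-1.062)) = 3 * 1.781632 = 5.344896
  c_1 = sigma^2 theta_1 = 3 * (-0.736) = -2.208
  c_2 = 0
Equations for k = 0 and k = 1 (AR order 1):
  gamma(0) = phi_1 gamma(1) + c_0
  gamma(1) = phi_1 gamma(0) + c_1
Substituting the second into the first: gamma(0) (1 - phi_1^2) = c_0 + phi_1 c_1, so
  gamma(0) = (c_0 + phi_1 c_1) / (1 - phi_1^2) = (5.344896 + (-0.326)(-2.208)) / (1 - (-0.326)^2) = 6.064704 / 0.893724 = 6.78588.
Therefore gamma(0) = 6.7859 (to 4 decimal places).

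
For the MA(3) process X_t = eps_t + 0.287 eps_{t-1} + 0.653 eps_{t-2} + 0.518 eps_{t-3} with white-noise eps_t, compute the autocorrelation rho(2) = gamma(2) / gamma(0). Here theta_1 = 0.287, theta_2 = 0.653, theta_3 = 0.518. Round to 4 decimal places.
\rho(2) = 0.4511

For an MA(q) process with theta_0 = 1, the autocovariance is
  gamma(k) = sigma^2 * sum_{i=0..q-k} theta_i * theta_{i+k},
and rho(k) = gamma(k) / gamma(0). Sigma^2 cancels.
  numerator   = (1)*(0.653) + (0.287)*(0.518) = 0.801666.
  denominator = (1)^2 + (0.287)^2 + (0.653)^2 + (0.518)^2 = 1.777102.
  rho(2) = 0.801666 / 1.777102 = 0.4511.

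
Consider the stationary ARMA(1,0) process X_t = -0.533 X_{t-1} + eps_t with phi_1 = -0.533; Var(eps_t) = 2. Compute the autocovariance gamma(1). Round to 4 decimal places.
\gamma(1) = -1.4890

Multiply the model equation by X_{t-k} and take expectations. With theta_0 = psi_0 = 1 and psi_j the MA(infinity) weights, this gives
  gamma(k) - sum_i phi_i gamma(k-i) = c_k,
  c_k = sigma^2 * sum_{j=k..q} theta_j psi_{j-k}   (c_k = 0 for k > q),
using gamma(-m) = gamma(m).
Pure AR (q = 0): c_0 = sigma^2 = 2, c_k = 0 for k >= 1.
Equations for k = 0 and k = 1 (AR order 1):
  gamma(0) = phi_1 gamma(1) + c_0
  gamma(1) = phi_1 gamma(0) + c_1
Substituting the second into the first: gamma(0) (1 - phi_1^2) = c_0 + phi_1 c_1, so
  gamma(0) = c_0 / (1 - phi_1^2) = 2 / (1 - (-0.533)^2) = 2 / 0.715911 = 2.793643.
  gamma(1) = phi_1 gamma(0) = (-0.533)(2.793643) = -1.489012.
Therefore gamma(1) = -1.4890 (to 4 decimal places).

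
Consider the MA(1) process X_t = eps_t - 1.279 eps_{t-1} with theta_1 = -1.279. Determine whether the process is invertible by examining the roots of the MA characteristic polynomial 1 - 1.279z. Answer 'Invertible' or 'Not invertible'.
\text{Not invertible}

The MA(q) characteristic polynomial is P(z) = 1 - 1.279z.
Invertibility requires all roots to lie outside the unit circle, i.e. |z| > 1 for every root.
This is linear in z: 1 + (-1.279) z = 0  =>  z = -1/(-1.279) = 0.781861,  |z| = 0.781861.
Moduli of all roots: 0.7819.
All moduli strictly greater than 1? No.
Verdict: Not invertible.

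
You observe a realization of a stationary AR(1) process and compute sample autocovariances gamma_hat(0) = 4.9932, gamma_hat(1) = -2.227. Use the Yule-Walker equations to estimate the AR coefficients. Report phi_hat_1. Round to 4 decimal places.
\hat\phi_{1} = -0.4460

The Yule-Walker equations for an AR(p) process read, in matrix form,
  Gamma_p phi = r_p,   with   (Gamma_p)_{ij} = gamma(|i - j|),
                       (r_p)_i = gamma(i),   i,j = 1..p.
Substitute the sample gammas (Toeplitz matrix and right-hand side of size 1):
  Gamma_p = [[4.9932]]
  r_p     = [-2.227]
With p = 1 this is the single equation gamma(0) phi_1 = gamma(1):
  phi_hat_1 = gamma(1) / gamma(0) = -2.227 / 4.9932 = -0.4460.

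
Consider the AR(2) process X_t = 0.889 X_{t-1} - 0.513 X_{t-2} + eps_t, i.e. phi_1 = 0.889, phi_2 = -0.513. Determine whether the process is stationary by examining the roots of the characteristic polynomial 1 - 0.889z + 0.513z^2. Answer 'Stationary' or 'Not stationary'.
\text{Stationary}

The AR(p) characteristic polynomial is P(z) = 1 - 0.889z + 0.513z^2.
Stationarity requires all roots to lie outside the unit circle, i.e. |z| > 1 for every root.
Set 1 + (-0.889) z + (0.513) z^2 = 0, i.e. a z^2 + b z + c = 0 with a = 0.513, b = -0.889, c = 1.
Discriminant D = b^2 - 4ac = (-0.889)^2 - 4*(0.513)*1 = 0.790321 - (2.052) = -1.261679.
D < 0, so the roots are the complex-conjugate pair z = (-b +/- i sqrt(-D)) / (2a) = 0.8665 +/- 1.0948i.
For a conjugate pair |z|^2 = z * conj(z) = (product of roots) = c/a = 1/(0.513) = 1.949318, so |z| = sqrt(1.949318) = 1.3962 for both roots.
Moduli of all roots: 1.3962, 1.3962.
All moduli strictly greater than 1? Yes.
Verdict: Stationary.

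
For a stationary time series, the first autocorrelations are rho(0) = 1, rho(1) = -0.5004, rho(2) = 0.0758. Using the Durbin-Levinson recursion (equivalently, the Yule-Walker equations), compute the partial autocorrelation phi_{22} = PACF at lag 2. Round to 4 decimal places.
\phi_{22} = -0.2329

The PACF at lag k is phi_{kk}, the last component of the solution
to the Yule-Walker system G_k phi = r_k where
  (G_k)_{ij} = rho(|i - j|), (r_k)_i = rho(i), i,j = 1..k.
Equivalently, Durbin-Levinson gives phi_{kk} iteratively:
  phi_{11} = rho(1)
  phi_{kk} = [rho(k) - sum_{j=1..k-1} phi_{k-1,j} rho(k-j)]
            / [1 - sum_{j=1..k-1} phi_{k-1,j} rho(j)],
  phi_{k,j} = phi_{k-1,j} - phi_{kk} phi_{k-1,k-j},  j = 1..k-1.
Step k = 1:
  phi_11 = rho(1) = -0.5004.
Step k = 2:
  phi_22 = [rho(2) - phi_11 rho(1)] / [1 - phi_11 rho(1)] = [0.0758 - (-0.5004)(-0.5004)] / [1 - (-0.5004)(-0.5004)]
         = -0.17460016 / 0.74959984 = -0.2329.
Therefore phi_{22} = -0.2329.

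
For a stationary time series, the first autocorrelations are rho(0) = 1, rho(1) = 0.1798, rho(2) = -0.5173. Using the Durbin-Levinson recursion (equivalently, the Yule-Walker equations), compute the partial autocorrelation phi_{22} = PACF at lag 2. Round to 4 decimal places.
\phi_{22} = -0.5680

The PACF at lag k is phi_{kk}, the last component of the solution
to the Yule-Walker system G_k phi = r_k where
  (G_k)_{ij} = rho(|i - j|), (r_k)_i = rho(i), i,j = 1..k.
Equivalently, Durbin-Levinson gives phi_{kk} iteratively:
  phi_{11} = rho(1)
  phi_{kk} = [rho(k) - sum_{j=1..k-1} phi_{k-1,j} rho(k-j)]
            / [1 - sum_{j=1..k-1} phi_{k-1,j} rho(j)],
  phi_{k,j} = phi_{k-1,j} - phi_{kk} phi_{k-1,k-j},  j = 1..k-1.
Step k = 1:
  phi_11 = rho(1) = 0.1798.
Step k = 2:
  phi_22 = [rho(2) - phi_11 rho(1)] / [1 - phi_11 rho(1)] = [-0.5173 - (0.1798)(0.1798)] / [1 - (0.1798)(0.1798)]
         = -0.54962804 / 0.96767196 = -0.568.
Therefore phi_{22} = -0.5680.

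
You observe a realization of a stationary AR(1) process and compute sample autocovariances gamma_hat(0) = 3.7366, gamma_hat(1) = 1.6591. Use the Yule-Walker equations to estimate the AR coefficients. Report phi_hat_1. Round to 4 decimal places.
\hat\phi_{1} = 0.4440

The Yule-Walker equations for an AR(p) process read, in matrix form,
  Gamma_p phi = r_p,   with   (Gamma_p)_{ij} = gamma(|i - j|),
                       (r_p)_i = gamma(i),   i,j = 1..p.
Substitute the sample gammas (Toeplitz matrix and right-hand side of size 1):
  Gamma_p = [[3.7366]]
  r_p     = [1.6591]
With p = 1 this is the single equation gamma(0) phi_1 = gamma(1):
  phi_hat_1 = gamma(1) / gamma(0) = 1.6591 / 3.7366 = 0.4440.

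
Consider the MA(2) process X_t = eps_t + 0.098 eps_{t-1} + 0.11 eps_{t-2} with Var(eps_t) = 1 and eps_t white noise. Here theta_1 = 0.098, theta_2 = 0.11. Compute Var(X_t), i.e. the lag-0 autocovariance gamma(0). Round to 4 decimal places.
\gamma(0) = 1.0217

For an MA(q) process X_t = eps_t + sum_i theta_i eps_{t-i} with
Var(eps_t) = sigma^2, the variance is
  gamma(0) = sigma^2 * (1 + sum_i theta_i^2).
  sum_i theta_i^2 = (0.098)^2 + (0.11)^2 = 0.009604 + 0.0121 = 0.021704.
  gamma(0) = 1 * (1 + 0.021704) = 1 * 1.021704 = 1.021704, which rounds to 1.0217.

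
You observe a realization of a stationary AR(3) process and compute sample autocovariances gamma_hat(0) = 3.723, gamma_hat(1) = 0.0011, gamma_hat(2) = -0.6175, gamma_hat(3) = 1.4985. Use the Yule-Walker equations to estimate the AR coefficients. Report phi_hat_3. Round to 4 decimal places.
\hat\phi_{3} = 0.4140

The Yule-Walker equations for an AR(p) process read, in matrix form,
  Gamma_p phi = r_p,   with   (Gamma_p)_{ij} = gamma(|i - j|),
                       (r_p)_i = gamma(i),   i,j = 1..p.
Substitute the sample gammas (Toeplitz matrix and right-hand side of size 3):
  Gamma_p = [[3.723, 0.0011, -0.6175], [0.0011, 3.723, 0.0011], [-0.6175, 0.0011, 3.723]]
  r_p     = [0.0011, -0.6175, 1.4985]
Written out (R1..R3):
  (R1) 3.723 phi_1 + 0.0011 phi_2 - 0.6175 phi_3 = 0.0011
  (R2) 0.0011 phi_1 + 3.723 phi_2 + 0.0011 phi_3 = -0.6175
  (R3) -0.6175 phi_1 + 0.0011 phi_2 + 3.723 phi_3 = 1.4985
Gaussian elimination:
  R2 <- R2 - (0.0011/3.723) R1 = R2 - (0.000295) R1:  3.723 phi_2 + 0.001282 phi_3 = -0.6175
  R3 <- R3 - (-0.6175/3.723) R1 = R3 - (-0.165861) R1:  0.001282 phi_2 + 3.620581 phi_3 = 1.498682
  R3 <- R3 - (0.001282/3.723) R2 = R3 - (0.000344) R2:  3.62058 phi_3 = 1.498895
Back-substitution:
  phi_hat_3 = 1.498895 / 3.62058 = 0.413993
  phi_hat_2 = (-0.6175 - (0.001282)(0.413993)) / 3.723 = -0.166004
  phi_hat_1 = (0.0011 - (0.0011)(-0.166004) - (-0.6175)(0.413993)) / 3.723 = 0.06901
So phi_hat = [0.0690, -0.1660, 0.4140].
Therefore phi_hat_3 = 0.4140.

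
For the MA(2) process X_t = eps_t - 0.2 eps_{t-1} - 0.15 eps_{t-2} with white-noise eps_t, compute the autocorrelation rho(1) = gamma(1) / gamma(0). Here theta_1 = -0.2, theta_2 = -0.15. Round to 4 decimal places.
\rho(1) = -0.1600

For an MA(q) process with theta_0 = 1, the autocovariance is
  gamma(k) = sigma^2 * sum_{i=0..q-k} theta_i * theta_{i+k},
and rho(k) = gamma(k) / gamma(0). Sigma^2 cancels.
  numerator   = (1)*(-0.2) + (-0.2)*(-0.15) = -0.17.
  denominator = (1)^2 + (-0.2)^2 + (-0.15)^2 = 1.0625.
  rho(1) = -0.17 / 1.0625 = -0.1600.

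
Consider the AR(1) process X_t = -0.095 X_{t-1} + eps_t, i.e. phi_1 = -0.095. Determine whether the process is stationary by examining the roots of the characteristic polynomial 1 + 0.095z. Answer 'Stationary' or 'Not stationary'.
\text{Stationary}

The AR(p) characteristic polynomial is P(z) = 1 + 0.095z.
Stationarity requires all roots to lie outside the unit circle, i.e. |z| > 1 for every root.
This is linear in z: 1 + (0.095) z = 0  =>  z = -1/(0.095) = -10.526316,  |z| = 10.526316.
Moduli of all roots: 10.5263.
All moduli strictly greater than 1? Yes.
Verdict: Stationary.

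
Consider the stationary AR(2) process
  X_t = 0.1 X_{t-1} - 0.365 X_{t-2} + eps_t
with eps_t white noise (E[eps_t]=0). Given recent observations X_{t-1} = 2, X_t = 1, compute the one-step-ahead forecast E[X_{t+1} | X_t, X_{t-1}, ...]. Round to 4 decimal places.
E[X_{t+1} \mid \mathcal F_t] = -0.6300

For an AR(p) model X_t = c + sum_i phi_i X_{t-i} + eps_t, the
one-step-ahead conditional mean is
  E[X_{t+1} | X_t, ...] = c + sum_i phi_i X_{t+1-i}.
Substitute known values:
  E[X_{t+1} | ...] = (0.1) * (1) + (-0.365) * (2)
                   = -0.6300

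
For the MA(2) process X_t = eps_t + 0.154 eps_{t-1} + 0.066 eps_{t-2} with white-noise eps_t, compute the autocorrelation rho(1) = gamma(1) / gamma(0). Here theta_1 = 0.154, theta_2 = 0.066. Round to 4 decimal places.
\rho(1) = 0.1597

For an MA(q) process with theta_0 = 1, the autocovariance is
  gamma(k) = sigma^2 * sum_{i=0..q-k} theta_i * theta_{i+k},
and rho(k) = gamma(k) / gamma(0). Sigma^2 cancels.
  numerator   = (1)*(0.154) + (0.154)*(0.066) = 0.164164.
  denominator = (1)^2 + (0.154)^2 + (0.066)^2 = 1.028072.
  rho(1) = 0.164164 / 1.028072 = 0.1597.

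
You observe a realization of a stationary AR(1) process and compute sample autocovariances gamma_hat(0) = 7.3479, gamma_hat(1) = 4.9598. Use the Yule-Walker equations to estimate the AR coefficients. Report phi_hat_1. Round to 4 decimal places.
\hat\phi_{1} = 0.6750

The Yule-Walker equations for an AR(p) process read, in matrix form,
  Gamma_p phi = r_p,   with   (Gamma_p)_{ij} = gamma(|i - j|),
                       (r_p)_i = gamma(i),   i,j = 1..p.
Substitute the sample gammas (Toeplitz matrix and right-hand side of size 1):
  Gamma_p = [[7.3479]]
  r_p     = [4.9598]
With p = 1 this is the single equation gamma(0) phi_1 = gamma(1):
  phi_hat_1 = gamma(1) / gamma(0) = 4.9598 / 7.3479 = 0.6750.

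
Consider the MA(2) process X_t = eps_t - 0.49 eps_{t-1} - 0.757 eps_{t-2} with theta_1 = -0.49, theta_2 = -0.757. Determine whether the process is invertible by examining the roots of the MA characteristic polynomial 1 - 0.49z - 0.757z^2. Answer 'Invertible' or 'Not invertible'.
\text{Not invertible}

The MA(q) characteristic polynomial is P(z) = 1 - 0.49z - 0.757z^2.
Invertibility requires all roots to lie outside the unit circle, i.e. |z| > 1 for every root.
Set 1 + (-0.49) z + (-0.757) z^2 = 0, i.e. a z^2 + b z + c = 0 with a = -0.757, b = -0.49, c = 1.
Discriminant D = b^2 - 4ac = (-0.49)^2 - 4*(-0.757)*1 = 0.2401 - (-3.028) = 3.2681.
D >= 0, so the roots are real: z = (-b +/- sqrt(D)) / (2a) = (0.49 +/- 1.807789) / (-1.514).
  z_1 = (0.49 + 1.807789) / (-1.514) = -1.5177,   |z_1| = 1.5177.
  z_2 = (0.49 - 1.807789) / (-1.514) = 0.8704,   |z_2| = 0.8704.
Moduli of all roots: 1.5177, 0.8704.
All moduli strictly greater than 1? No.
Verdict: Not invertible.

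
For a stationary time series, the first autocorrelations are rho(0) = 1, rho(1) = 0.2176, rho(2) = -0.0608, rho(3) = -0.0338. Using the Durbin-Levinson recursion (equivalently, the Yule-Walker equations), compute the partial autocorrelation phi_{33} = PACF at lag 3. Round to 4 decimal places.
\phi_{33} = 0.0060

The PACF at lag k is phi_{kk}, the last component of the solution
to the Yule-Walker system G_k phi = r_k where
  (G_k)_{ij} = rho(|i - j|), (r_k)_i = rho(i), i,j = 1..k.
Equivalently, Durbin-Levinson gives phi_{kk} iteratively:
  phi_{11} = rho(1)
  phi_{kk} = [rho(k) - sum_{j=1..k-1} phi_{k-1,j} rho(k-j)]
            / [1 - sum_{j=1..k-1} phi_{k-1,j} rho(j)],
  phi_{k,j} = phi_{k-1,j} - phi_{kk} phi_{k-1,k-j},  j = 1..k-1.
Step k = 1:
  phi_11 = rho(1) = 0.2176.
Step k = 2:
  phi_22 = [rho(2) - phi_11 rho(1)] / [1 - phi_11 rho(1)] = [-0.0608 - (0.2176)(0.2176)] / [1 - (0.2176)(0.2176)]
         = -0.10814976 / 0.95265024 = -0.113525.
  Update: phi_21 = phi_11 - phi_22 phi_11 = 0.2176 - (-0.113525)(0.2176) = 0.242303.
Step k = 3:
  phi_33 = [rho(3) - phi_21 rho(2) - phi_22 rho(1)] / [1 - phi_21 rho(1) - phi_22 rho(2)]
    numerator   = -0.0338 - (0.242303)(-0.0608) - (-0.113525)(0.2176) = 0.0056351
    denominator = 1 - (0.242303)(0.2176) - (-0.113525)(-0.0608) = 0.94037252
  phi_33 = 0.0056351 / 0.94037252 = 0.006.
Therefore phi_{33} = 0.0060.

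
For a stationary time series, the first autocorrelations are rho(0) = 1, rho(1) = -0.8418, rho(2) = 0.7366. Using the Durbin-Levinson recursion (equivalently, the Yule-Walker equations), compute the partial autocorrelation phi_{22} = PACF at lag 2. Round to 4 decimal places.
\phi_{22} = 0.0960

The PACF at lag k is phi_{kk}, the last component of the solution
to the Yule-Walker system G_k phi = r_k where
  (G_k)_{ij} = rho(|i - j|), (r_k)_i = rho(i), i,j = 1..k.
Equivalently, Durbin-Levinson gives phi_{kk} iteratively:
  phi_{11} = rho(1)
  phi_{kk} = [rho(k) - sum_{j=1..k-1} phi_{k-1,j} rho(k-j)]
            / [1 - sum_{j=1..k-1} phi_{k-1,j} rho(j)],
  phi_{k,j} = phi_{k-1,j} - phi_{kk} phi_{k-1,k-j},  j = 1..k-1.
Step k = 1:
  phi_11 = rho(1) = -0.8418.
Step k = 2:
  phi_22 = [rho(2) - phi_11 rho(1)] / [1 - phi_11 rho(1)] = [0.7366 - (-0.8418)(-0.8418)] / [1 - (-0.8418)(-0.8418)]
         = 0.02797276 / 0.29137276 = 0.096.
Therefore phi_{22} = 0.0960.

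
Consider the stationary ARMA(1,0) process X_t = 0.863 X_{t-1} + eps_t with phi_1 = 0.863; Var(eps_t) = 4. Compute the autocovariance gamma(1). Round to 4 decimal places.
\gamma(1) = 13.5250

Multiply the model equation by X_{t-k} and take expectations. With theta_0 = psi_0 = 1 and psi_j the MA(infinity) weights, this gives
  gamma(k) - sum_i phi_i gamma(k-i) = c_k,
  c_k = sigma^2 * sum_{j=k..q} theta_j psi_{j-k}   (c_k = 0 for k > q),
using gamma(-m) = gamma(m).
Pure AR (q = 0): c_0 = sigma^2 = 4, c_k = 0 for k >= 1.
Equations for k = 0 and k = 1 (AR order 1):
  gamma(0) = phi_1 gamma(1) + c_0
  gamma(1) = phi_1 gamma(0) + c_1
Substituting the second into the first: gamma(0) (1 - phi_1^2) = c_0 + phi_1 c_1, so
  gamma(0) = c_0 / (1 - phi_1^2) = 4 / (1 - (0.863)^2) = 4 / 0.255231 = 15.672077.
  gamma(1) = phi_1 gamma(0) = (0.863)(15.672077) = 13.525003.
Therefore gamma(1) = 13.5250 (to 4 decimal places).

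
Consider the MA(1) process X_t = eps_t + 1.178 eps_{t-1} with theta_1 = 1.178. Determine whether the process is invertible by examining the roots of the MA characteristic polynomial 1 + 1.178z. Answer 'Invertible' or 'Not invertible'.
\text{Not invertible}

The MA(q) characteristic polynomial is P(z) = 1 + 1.178z.
Invertibility requires all roots to lie outside the unit circle, i.e. |z| > 1 for every root.
This is linear in z: 1 + (1.178) z = 0  =>  z = -1/(1.178) = -0.848896,  |z| = 0.848896.
Moduli of all roots: 0.8489.
All moduli strictly greater than 1? No.
Verdict: Not invertible.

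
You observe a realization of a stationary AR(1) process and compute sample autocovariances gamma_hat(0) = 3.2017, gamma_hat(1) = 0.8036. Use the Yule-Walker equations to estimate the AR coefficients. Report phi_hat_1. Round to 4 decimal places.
\hat\phi_{1} = 0.2510

The Yule-Walker equations for an AR(p) process read, in matrix form,
  Gamma_p phi = r_p,   with   (Gamma_p)_{ij} = gamma(|i - j|),
                       (r_p)_i = gamma(i),   i,j = 1..p.
Substitute the sample gammas (Toeplitz matrix and right-hand side of size 1):
  Gamma_p = [[3.2017]]
  r_p     = [0.8036]
With p = 1 this is the single equation gamma(0) phi_1 = gamma(1):
  phi_hat_1 = gamma(1) / gamma(0) = 0.8036 / 3.2017 = 0.2510.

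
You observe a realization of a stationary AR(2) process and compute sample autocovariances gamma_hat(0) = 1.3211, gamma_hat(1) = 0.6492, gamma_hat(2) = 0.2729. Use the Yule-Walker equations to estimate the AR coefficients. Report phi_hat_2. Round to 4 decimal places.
\hat\phi_{2} = -0.0460

The Yule-Walker equations for an AR(p) process read, in matrix form,
  Gamma_p phi = r_p,   with   (Gamma_p)_{ij} = gamma(|i - j|),
                       (r_p)_i = gamma(i),   i,j = 1..p.
Substitute the sample gammas (Toeplitz matrix and right-hand side of size 2):
  Gamma_p = [[1.3211, 0.6492], [0.6492, 1.3211]]
  r_p     = [0.6492, 0.2729]
Written out:
  1.3211 phi_1 + 0.6492 phi_2 = 0.6492
  0.6492 phi_1 + 1.3211 phi_2 = 0.2729
Solve by Cramer's rule:
  det = gamma(0)^2 - gamma(1)^2 = (1.3211)^2 - (0.6492)^2 = 1.74530521 - 0.42146064 = 1.32384457
  phi_hat_1 = [gamma(1) gamma(0) - gamma(1) gamma(2)] / det = [(0.6492)(1.3211) - (0.6492)(0.2729)] / 1.32384457 = 0.68049144 / 1.32384457 = 0.514
  phi_hat_2 = [gamma(0) gamma(2) - gamma(1)^2] / det = [(1.3211)(0.2729) - (0.6492)^2] / 1.32384457 = -0.06093245 / 1.32384457 = -0.046
So phi_hat = [0.5140, -0.0460].
Therefore phi_hat_2 = -0.0460.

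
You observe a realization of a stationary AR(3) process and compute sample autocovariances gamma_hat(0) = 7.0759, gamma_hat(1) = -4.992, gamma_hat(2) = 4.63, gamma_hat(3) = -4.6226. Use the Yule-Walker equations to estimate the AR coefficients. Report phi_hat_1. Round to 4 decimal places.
\hat\phi_{1} = -0.4060

The Yule-Walker equations for an AR(p) process read, in matrix form,
  Gamma_p phi = r_p,   with   (Gamma_p)_{ij} = gamma(|i - j|),
                       (r_p)_i = gamma(i),   i,j = 1..p.
Substitute the sample gammas (Toeplitz matrix and right-hand side of size 3):
  Gamma_p = [[7.0759, -4.992, 4.63], [-4.992, 7.0759, -4.992], [4.63, -4.992, 7.0759]]
  r_p     = [-4.992, 4.63, -4.6226]
Written out (R1..R3):
  (R1) 7.0759 phi_1 - 4.992 phi_2 + 4.63 phi_3 = -4.992
  (R2) -4.992 phi_1 + 7.0759 phi_2 - 4.992 phi_3 = 4.63
  (R3) 4.63 phi_1 - 4.992 phi_2 + 7.0759 phi_3 = -4.6226
Gaussian elimination:
  R2 <- R2 - (-4.992/7.0759) R1 = R2 - (-0.705493) R1:  3.554077 phi_2 - 1.725566 phi_3 = 1.108177
  R3 <- R3 - (4.63/7.0759) R1 = R3 - (0.654334) R1:  -1.725566 phi_2 + 4.046335 phi_3 = -1.356166
  R3 <- R3 - (-1.725566/3.554077) R2 = R3 - (-0.485517) R2:  3.208543 phi_3 = -0.818127
Back-substitution:
  phi_hat_3 = -0.818127 / 3.208543 = -0.254984
  phi_hat_2 = (1.108177 - (-1.725566)(-0.254984)) / 3.554077 = 0.188005
  phi_hat_1 = (-4.992 - (-4.992)(0.188005) - (4.63)(-0.254984)) / 7.0759 = -0.406012
So phi_hat = [-0.4060, 0.1880, -0.2550].
Therefore phi_hat_1 = -0.4060.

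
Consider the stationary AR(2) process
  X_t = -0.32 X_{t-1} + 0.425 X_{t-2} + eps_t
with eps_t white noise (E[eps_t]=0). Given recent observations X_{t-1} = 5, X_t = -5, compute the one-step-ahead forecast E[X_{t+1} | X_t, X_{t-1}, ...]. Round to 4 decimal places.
E[X_{t+1} \mid \mathcal F_t] = 3.7250

For an AR(p) model X_t = c + sum_i phi_i X_{t-i} + eps_t, the
one-step-ahead conditional mean is
  E[X_{t+1} | X_t, ...] = c + sum_i phi_i X_{t+1-i}.
Substitute known values:
  E[X_{t+1} | ...] = (-0.32) * (-5) + (0.425) * (5)
                   = 3.7250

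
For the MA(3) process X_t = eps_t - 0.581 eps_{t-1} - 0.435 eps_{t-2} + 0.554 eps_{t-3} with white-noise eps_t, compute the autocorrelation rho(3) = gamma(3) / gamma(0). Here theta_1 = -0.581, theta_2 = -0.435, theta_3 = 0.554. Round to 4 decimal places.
\rho(3) = 0.3021

For an MA(q) process with theta_0 = 1, the autocovariance is
  gamma(k) = sigma^2 * sum_{i=0..q-k} theta_i * theta_{i+k},
and rho(k) = gamma(k) / gamma(0). Sigma^2 cancels.
  numerator   = (1)*(0.554) = 0.554.
  denominator = (1)^2 + (-0.581)^2 + (-0.435)^2 + (0.554)^2 = 1.833702.
  rho(3) = 0.554 / 1.833702 = 0.3021.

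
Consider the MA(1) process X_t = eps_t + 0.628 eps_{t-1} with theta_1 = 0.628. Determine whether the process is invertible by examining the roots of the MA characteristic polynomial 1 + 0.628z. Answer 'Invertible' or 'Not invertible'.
\text{Invertible}

The MA(q) characteristic polynomial is P(z) = 1 + 0.628z.
Invertibility requires all roots to lie outside the unit circle, i.e. |z| > 1 for every root.
This is linear in z: 1 + (0.628) z = 0  =>  z = -1/(0.628) = -1.592357,  |z| = 1.592357.
Moduli of all roots: 1.5924.
All moduli strictly greater than 1? Yes.
Verdict: Invertible.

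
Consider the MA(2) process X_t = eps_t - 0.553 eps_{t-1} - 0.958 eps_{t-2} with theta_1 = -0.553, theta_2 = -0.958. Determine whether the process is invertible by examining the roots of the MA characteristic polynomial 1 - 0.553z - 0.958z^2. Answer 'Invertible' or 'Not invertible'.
\text{Not invertible}

The MA(q) characteristic polynomial is P(z) = 1 - 0.553z - 0.958z^2.
Invertibility requires all roots to lie outside the unit circle, i.e. |z| > 1 for every root.
Set 1 + (-0.553) z + (-0.958) z^2 = 0, i.e. a z^2 + b z + c = 0 with a = -0.958, b = -0.553, c = 1.
Discriminant D = b^2 - 4ac = (-0.553)^2 - 4*(-0.958)*1 = 0.305809 - (-3.832) = 4.137809.
D >= 0, so the roots are real: z = (-b +/- sqrt(D)) / (2a) = (0.553 +/- 2.034161) / (-1.916).
  z_1 = (0.553 + 2.034161) / (-1.916) = -1.3503,   |z_1| = 1.3503.
  z_2 = (0.553 - 2.034161) / (-1.916) = 0.773,   |z_2| = 0.773.
Moduli of all roots: 1.3503, 0.7730.
All moduli strictly greater than 1? No.
Verdict: Not invertible.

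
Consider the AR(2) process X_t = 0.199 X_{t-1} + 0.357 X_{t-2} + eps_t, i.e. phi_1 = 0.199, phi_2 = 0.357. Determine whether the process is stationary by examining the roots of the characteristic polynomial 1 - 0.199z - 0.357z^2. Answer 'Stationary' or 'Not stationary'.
\text{Stationary}

The AR(p) characteristic polynomial is P(z) = 1 - 0.199z - 0.357z^2.
Stationarity requires all roots to lie outside the unit circle, i.e. |z| > 1 for every root.
Set 1 + (-0.199) z + (-0.357) z^2 = 0, i.e. a z^2 + b z + c = 0 with a = -0.357, b = -0.199, c = 1.
Discriminant D = b^2 - 4ac = (-0.199)^2 - 4*(-0.357)*1 = 0.039601 - (-1.428) = 1.467601.
D >= 0, so the roots are real: z = (-b +/- sqrt(D)) / (2a) = (0.199 +/- 1.211446) / (-0.714).
  z_1 = (0.199 + 1.211446) / (-0.714) = -1.9754,   |z_1| = 1.9754.
  z_2 = (0.199 - 1.211446) / (-0.714) = 1.418,   |z_2| = 1.418.
Moduli of all roots: 1.9754, 1.4180.
All moduli strictly greater than 1? Yes.
Verdict: Stationary.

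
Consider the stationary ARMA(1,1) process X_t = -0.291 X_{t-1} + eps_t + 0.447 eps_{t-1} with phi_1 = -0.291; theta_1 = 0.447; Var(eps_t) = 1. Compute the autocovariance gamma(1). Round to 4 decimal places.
\gamma(1) = 0.1483

Multiply the model equation by X_{t-k} and take expectations. With theta_0 = psi_0 = 1 and psi_j the MA(infinity) weights, this gives
  gamma(k) - sum_i phi_i gamma(k-i) = c_k,
  c_k = sigma^2 * sum_{j=k..q} theta_j psi_{j-k}   (c_k = 0 for k > q),
using gamma(-m) = gamma(m).
psi-weights needed (psi_j = theta_j + sum_i phi_i psi_{j-i}):
  psi_1 = theta_1 + phi_1 = 0.447 + (-0.291) = 0.156
Right-hand sides:
  c_0 = sigma^2 (1 + theta_1 psi_1) = 1 * (1 + (0.447)(0.156)) = 1 * 1.069732 = 1.069732
  c_1 = sigma^2 theta_1 = 1 * (0.447) = 0.447
  c_2 = 0
Equations for k = 0 and k = 1 (AR order 1):
  gamma(0) = phi_1 gamma(1) + c_0
  gamma(1) = phi_1 gamma(0) + c_1
Substituting the second into the first: gamma(0) (1 - phi_1^2) = c_0 + phi_1 c_1, so
  gamma(0) = (c_0 + phi_1 c_1) / (1 - phi_1^2) = (1.069732 + (-0.291)(0.447)) / (1 - (-0.291)^2) = 0.939655 / 0.915319 = 1.026587.
  gamma(1) = phi_1 gamma(0) + c_1 = (-0.291)(1.026587) + (0.447) = 0.148263.
Therefore gamma(1) = 0.1483 (to 4 decimal places).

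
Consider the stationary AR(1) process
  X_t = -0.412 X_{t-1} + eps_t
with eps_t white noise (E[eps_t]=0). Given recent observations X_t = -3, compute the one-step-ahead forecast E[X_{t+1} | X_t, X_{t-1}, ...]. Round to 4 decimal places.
E[X_{t+1} \mid \mathcal F_t] = 1.2360

For an AR(p) model X_t = c + sum_i phi_i X_{t-i} + eps_t, the
one-step-ahead conditional mean is
  E[X_{t+1} | X_t, ...] = c + sum_i phi_i X_{t+1-i}.
Substitute known values:
  E[X_{t+1} | ...] = (-0.412) * (-3)
                   = 1.2360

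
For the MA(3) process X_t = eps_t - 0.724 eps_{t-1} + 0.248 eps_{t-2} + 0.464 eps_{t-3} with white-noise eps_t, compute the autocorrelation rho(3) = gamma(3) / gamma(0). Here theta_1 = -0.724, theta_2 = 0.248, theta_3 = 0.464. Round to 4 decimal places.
\rho(3) = 0.2576

For an MA(q) process with theta_0 = 1, the autocovariance is
  gamma(k) = sigma^2 * sum_{i=0..q-k} theta_i * theta_{i+k},
and rho(k) = gamma(k) / gamma(0). Sigma^2 cancels.
  numerator   = (1)*(0.464) = 0.464.
  denominator = (1)^2 + (-0.724)^2 + (0.248)^2 + (0.464)^2 = 1.800976.
  rho(3) = 0.464 / 1.800976 = 0.2576.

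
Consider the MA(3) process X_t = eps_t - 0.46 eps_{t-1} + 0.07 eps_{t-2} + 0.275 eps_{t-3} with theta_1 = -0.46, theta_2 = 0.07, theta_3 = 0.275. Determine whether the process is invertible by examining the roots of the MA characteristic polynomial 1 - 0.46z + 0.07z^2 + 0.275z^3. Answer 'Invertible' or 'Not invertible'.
\text{Invertible}

The MA(q) characteristic polynomial is P(z) = 1 - 0.46z + 0.07z^2 + 0.275z^3.
Invertibility requires all roots to lie outside the unit circle, i.e. |z| > 1 for every root.
Degree 3: look for a simple real root z0 first, then factor out (1 - z/z0) and solve the remaining quadratic.
Testing z0 = -2: P(-2) = 1 + (-0.46)(-2) + (0.07)(-2)^2 + (0.275)(-2)^3
  = 1 + (0.92) + (0.28) + (-2.2) = 0.  So z_0 = -2 is a root, |z_0| = 2.
Divide out the factor (1 + 0.5 z) = (1 - z/z0) (since 1/z0 = -0.5):
  P(z) = (1 + 0.5 z)(1 + (-0.96) z + (0.55) z^2)
  [check: z-coef -0.96 - (-0.5) = -0.46; z^2-coef 0.55 - (-0.5)(-0.96) = 0.07; z^3-coef -(-0.5)(0.55) = 0.275.]
Remaining roots from the quadratic factor 1 + (-0.96) z + (0.55) z^2:
  Set 1 + (-0.96) z + (0.55) z^2 = 0, i.e. a z^2 + b z + c = 0 with a = 0.55, b = -0.96, c = 1.
  Discriminant D = b^2 - 4ac = (-0.96)^2 - 4*(0.55)*1 = 0.9216 - (2.2) = -1.2784.
  D < 0, so the roots are the complex-conjugate pair z = (-b +/- i sqrt(-D)) / (2a) = 0.8727 +/- 1.0279i.
  For a conjugate pair |z|^2 = z * conj(z) = (product of roots) = c/a = 1/(0.55) = 1.818182, so |z| = sqrt(1.818182) = 1.3484 for both roots.
Moduli of all roots: 2.0000, 1.3484, 1.3484.
All moduli strictly greater than 1? Yes.
Verdict: Invertible.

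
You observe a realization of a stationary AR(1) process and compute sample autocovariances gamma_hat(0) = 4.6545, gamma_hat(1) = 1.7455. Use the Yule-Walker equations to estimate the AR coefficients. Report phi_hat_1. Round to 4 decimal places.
\hat\phi_{1} = 0.3750

The Yule-Walker equations for an AR(p) process read, in matrix form,
  Gamma_p phi = r_p,   with   (Gamma_p)_{ij} = gamma(|i - j|),
                       (r_p)_i = gamma(i),   i,j = 1..p.
Substitute the sample gammas (Toeplitz matrix and right-hand side of size 1):
  Gamma_p = [[4.6545]]
  r_p     = [1.7455]
With p = 1 this is the single equation gamma(0) phi_1 = gamma(1):
  phi_hat_1 = gamma(1) / gamma(0) = 1.7455 / 4.6545 = 0.3750.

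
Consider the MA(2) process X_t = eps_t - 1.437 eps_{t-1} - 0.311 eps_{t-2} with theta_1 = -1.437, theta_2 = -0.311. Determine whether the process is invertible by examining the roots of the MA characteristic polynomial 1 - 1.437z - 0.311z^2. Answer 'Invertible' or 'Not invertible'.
\text{Not invertible}

The MA(q) characteristic polynomial is P(z) = 1 - 1.437z - 0.311z^2.
Invertibility requires all roots to lie outside the unit circle, i.e. |z| > 1 for every root.
Set 1 + (-1.437) z + (-0.311) z^2 = 0, i.e. a z^2 + b z + c = 0 with a = -0.311, b = -1.437, c = 1.
Discriminant D = b^2 - 4ac = (-1.437)^2 - 4*(-0.311)*1 = 2.064969 - (-1.244) = 3.308969.
D >= 0, so the roots are real: z = (-b +/- sqrt(D)) / (2a) = (1.437 +/- 1.819057) / (-0.622).
  z_1 = (1.437 + 1.819057) / (-0.622) = -5.2348,   |z_1| = 5.2348.
  z_2 = (1.437 - 1.819057) / (-0.622) = 0.6142,   |z_2| = 0.6142.
Moduli of all roots: 5.2348, 0.6142.
All moduli strictly greater than 1? No.
Verdict: Not invertible.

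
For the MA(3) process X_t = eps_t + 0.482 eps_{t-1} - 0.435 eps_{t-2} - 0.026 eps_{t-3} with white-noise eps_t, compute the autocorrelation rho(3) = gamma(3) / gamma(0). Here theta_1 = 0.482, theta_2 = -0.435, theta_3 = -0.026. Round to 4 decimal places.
\rho(3) = -0.0183

For an MA(q) process with theta_0 = 1, the autocovariance is
  gamma(k) = sigma^2 * sum_{i=0..q-k} theta_i * theta_{i+k},
and rho(k) = gamma(k) / gamma(0). Sigma^2 cancels.
  numerator   = (1)*(-0.026) = -0.026.
  denominator = (1)^2 + (0.482)^2 + (-0.435)^2 + (-0.026)^2 = 1.422225.
  rho(3) = -0.026 / 1.422225 = -0.0183.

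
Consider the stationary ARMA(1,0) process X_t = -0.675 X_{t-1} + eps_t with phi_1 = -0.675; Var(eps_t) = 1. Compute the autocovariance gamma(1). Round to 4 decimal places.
\gamma(1) = -1.2400

Multiply the model equation by X_{t-k} and take expectations. With theta_0 = psi_0 = 1 and psi_j the MA(infinity) weights, this gives
  gamma(k) - sum_i phi_i gamma(k-i) = c_k,
  c_k = sigma^2 * sum_{j=k..q} theta_j psi_{j-k}   (c_k = 0 for k > q),
using gamma(-m) = gamma(m).
Pure AR (q = 0): c_0 = sigma^2 = 1, c_k = 0 for k >= 1.
Equations for k = 0 and k = 1 (AR order 1):
  gamma(0) = phi_1 gamma(1) + c_0
  gamma(1) = phi_1 gamma(0) + c_1
Substituting the second into the first: gamma(0) (1 - phi_1^2) = c_0 + phi_1 c_1, so
  gamma(0) = c_0 / (1 - phi_1^2) = 1 / (1 - (-0.675)^2) = 1 / 0.544375 = 1.836969.
  gamma(1) = phi_1 gamma(0) = (-0.675)(1.836969) = -1.239954.
Therefore gamma(1) = -1.2400 (to 4 decimal places).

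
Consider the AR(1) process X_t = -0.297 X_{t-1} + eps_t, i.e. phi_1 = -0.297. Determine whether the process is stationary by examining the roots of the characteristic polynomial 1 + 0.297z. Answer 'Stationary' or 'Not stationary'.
\text{Stationary}

The AR(p) characteristic polynomial is P(z) = 1 + 0.297z.
Stationarity requires all roots to lie outside the unit circle, i.e. |z| > 1 for every root.
This is linear in z: 1 + (0.297) z = 0  =>  z = -1/(0.297) = -3.367003,  |z| = 3.367003.
Moduli of all roots: 3.3670.
All moduli strictly greater than 1? Yes.
Verdict: Stationary.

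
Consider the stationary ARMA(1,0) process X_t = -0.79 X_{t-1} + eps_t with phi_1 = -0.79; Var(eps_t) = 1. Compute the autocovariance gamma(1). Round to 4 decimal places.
\gamma(1) = -2.1016

Multiply the model equation by X_{t-k} and take expectations. With theta_0 = psi_0 = 1 and psi_j the MA(infinity) weights, this gives
  gamma(k) - sum_i phi_i gamma(k-i) = c_k,
  c_k = sigma^2 * sum_{j=k..q} theta_j psi_{j-k}   (c_k = 0 for k > q),
using gamma(-m) = gamma(m).
Pure AR (q = 0): c_0 = sigma^2 = 1, c_k = 0 for k >= 1.
Equations for k = 0 and k = 1 (AR order 1):
  gamma(0) = phi_1 gamma(1) + c_0
  gamma(1) = phi_1 gamma(0) + c_1
Substituting the second into the first: gamma(0) (1 - phi_1^2) = c_0 + phi_1 c_1, so
  gamma(0) = c_0 / (1 - phi_1^2) = 1 / (1 - (-0.79)^2) = 1 / 0.3759 = 2.660282.
  gamma(1) = phi_1 gamma(0) = (-0.79)(2.660282) = -2.101623.
Therefore gamma(1) = -2.1016 (to 4 decimal places).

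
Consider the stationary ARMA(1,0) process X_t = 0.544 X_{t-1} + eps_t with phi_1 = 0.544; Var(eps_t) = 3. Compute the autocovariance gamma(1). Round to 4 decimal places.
\gamma(1) = 2.3180

Multiply the model equation by X_{t-k} and take expectations. With theta_0 = psi_0 = 1 and psi_j the MA(infinity) weights, this gives
  gamma(k) - sum_i phi_i gamma(k-i) = c_k,
  c_k = sigma^2 * sum_{j=k..q} theta_j psi_{j-k}   (c_k = 0 for k > q),
using gamma(-m) = gamma(m).
Pure AR (q = 0): c_0 = sigma^2 = 3, c_k = 0 for k >= 1.
Equations for k = 0 and k = 1 (AR order 1):
  gamma(0) = phi_1 gamma(1) + c_0
  gamma(1) = phi_1 gamma(0) + c_1
Substituting the second into the first: gamma(0) (1 - phi_1^2) = c_0 + phi_1 c_1, so
  gamma(0) = c_0 / (1 - phi_1^2) = 3 / (1 - (0.544)^2) = 3 / 0.704064 = 4.260976.
  gamma(1) = phi_1 gamma(0) = (0.544)(4.260976) = 2.317971.
Therefore gamma(1) = 2.3180 (to 4 decimal places).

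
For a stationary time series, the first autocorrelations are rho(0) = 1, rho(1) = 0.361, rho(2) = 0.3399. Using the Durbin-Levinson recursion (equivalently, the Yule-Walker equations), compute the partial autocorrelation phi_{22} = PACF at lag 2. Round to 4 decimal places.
\phi_{22} = 0.2410

The PACF at lag k is phi_{kk}, the last component of the solution
to the Yule-Walker system G_k phi = r_k where
  (G_k)_{ij} = rho(|i - j|), (r_k)_i = rho(i), i,j = 1..k.
Equivalently, Durbin-Levinson gives phi_{kk} iteratively:
  phi_{11} = rho(1)
  phi_{kk} = [rho(k) - sum_{j=1..k-1} phi_{k-1,j} rho(k-j)]
            / [1 - sum_{j=1..k-1} phi_{k-1,j} rho(j)],
  phi_{k,j} = phi_{k-1,j} - phi_{kk} phi_{k-1,k-j},  j = 1..k-1.
Step k = 1:
  phi_11 = rho(1) = 0.361.
Step k = 2:
  phi_22 = [rho(2) - phi_11 rho(1)] / [1 - phi_11 rho(1)] = [0.3399 - (0.361)(0.361)] / [1 - (0.361)(0.361)]
         = 0.209579 / 0.869679 = 0.241.
Therefore phi_{22} = 0.2410.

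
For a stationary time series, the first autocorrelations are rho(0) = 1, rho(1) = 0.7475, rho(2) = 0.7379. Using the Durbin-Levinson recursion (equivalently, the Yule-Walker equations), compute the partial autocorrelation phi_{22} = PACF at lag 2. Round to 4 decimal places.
\phi_{22} = 0.4060

The PACF at lag k is phi_{kk}, the last component of the solution
to the Yule-Walker system G_k phi = r_k where
  (G_k)_{ij} = rho(|i - j|), (r_k)_i = rho(i), i,j = 1..k.
Equivalently, Durbin-Levinson gives phi_{kk} iteratively:
  phi_{11} = rho(1)
  phi_{kk} = [rho(k) - sum_{j=1..k-1} phi_{k-1,j} rho(k-j)]
            / [1 - sum_{j=1..k-1} phi_{k-1,j} rho(j)],
  phi_{k,j} = phi_{k-1,j} - phi_{kk} phi_{k-1,k-j},  j = 1..k-1.
Step k = 1:
  phi_11 = rho(1) = 0.7475.
Step k = 2:
  phi_22 = [rho(2) - phi_11 rho(1)] / [1 - phi_11 rho(1)] = [0.7379 - (0.7475)(0.7475)] / [1 - (0.7475)(0.7475)]
         = 0.17914375 / 0.44124375 = 0.406.
Therefore phi_{22} = 0.4060.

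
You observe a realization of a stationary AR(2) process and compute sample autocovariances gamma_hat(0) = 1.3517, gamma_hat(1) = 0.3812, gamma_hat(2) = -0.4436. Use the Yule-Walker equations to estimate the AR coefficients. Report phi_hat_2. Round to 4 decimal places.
\hat\phi_{2} = -0.4429

The Yule-Walker equations for an AR(p) process read, in matrix form,
  Gamma_p phi = r_p,   with   (Gamma_p)_{ij} = gamma(|i - j|),
                       (r_p)_i = gamma(i),   i,j = 1..p.
Substitute the sample gammas (Toeplitz matrix and right-hand side of size 2):
  Gamma_p = [[1.3517, 0.3812], [0.3812, 1.3517]]
  r_p     = [0.3812, -0.4436]
Written out:
  1.3517 phi_1 + 0.3812 phi_2 = 0.3812
  0.3812 phi_1 + 1.3517 phi_2 = -0.4436
Solve by Cramer's rule:
  det = gamma(0)^2 - gamma(1)^2 = (1.3517)^2 - (0.3812)^2 = 1.82709289 - 0.14531344 = 1.68177945
  phi_hat_1 = [gamma(1) gamma(0) - gamma(1) gamma(2)] / det = [(0.3812)(1.3517) - (0.3812)(-0.4436)] / 1.68177945 = 0.68436836 / 1.68177945 = 0.4069
  phi_hat_2 = [gamma(0) gamma(2) - gamma(1)^2] / det = [(1.3517)(-0.4436) - (0.3812)^2] / 1.68177945 = -0.74492756 / 1.68177945 = -0.4429
So phi_hat = [0.4069, -0.4429].
Therefore phi_hat_2 = -0.4429.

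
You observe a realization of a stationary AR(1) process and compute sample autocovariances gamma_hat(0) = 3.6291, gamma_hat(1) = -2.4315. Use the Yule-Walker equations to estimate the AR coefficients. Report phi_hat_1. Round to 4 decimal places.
\hat\phi_{1} = -0.6700

The Yule-Walker equations for an AR(p) process read, in matrix form,
  Gamma_p phi = r_p,   with   (Gamma_p)_{ij} = gamma(|i - j|),
                       (r_p)_i = gamma(i),   i,j = 1..p.
Substitute the sample gammas (Toeplitz matrix and right-hand side of size 1):
  Gamma_p = [[3.6291]]
  r_p     = [-2.4315]
With p = 1 this is the single equation gamma(0) phi_1 = gamma(1):
  phi_hat_1 = gamma(1) / gamma(0) = -2.4315 / 3.6291 = -0.6700.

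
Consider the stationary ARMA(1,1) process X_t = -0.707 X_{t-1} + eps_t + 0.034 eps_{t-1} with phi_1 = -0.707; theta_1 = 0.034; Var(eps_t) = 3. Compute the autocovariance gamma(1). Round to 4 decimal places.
\gamma(1) = -3.9397

Multiply the model equation by X_{t-k} and take expectations. With theta_0 = psi_0 = 1 and psi_j the MA(infinity) weights, this gives
  gamma(k) - sum_i phi_i gamma(k-i) = c_k,
  c_k = sigma^2 * sum_{j=k..q} theta_j psi_{j-k}   (c_k = 0 for k > q),
using gamma(-m) = gamma(m).
psi-weights needed (psi_j = theta_j + sum_i phi_i psi_{j-i}):
  psi_1 = theta_1 + phi_1 = 0.034 + (-0.707) = -0.673
Right-hand sides:
  c_0 = sigma^2 (1 + theta_1 psi_1) = 3 * (1 + (0.034)(-0.673)) = 3 * 0.977118 = 2.931354
  c_1 = sigma^2 theta_1 = 3 * (0.034) = 0.102
  c_2 = 0
Equations for k = 0 and k = 1 (AR order 1):
  gamma(0) = phi_1 gamma(1) + c_0
  gamma(1) = phi_1 gamma(0) + c_1
Substituting the second into the first: gamma(0) (1 - phi_1^2) = c_0 + phi_1 c_1, so
  gamma(0) = (c_0 + phi_1 c_1) / (1 - phi_1^2) = (2.931354 + (-0.707)(0.102)) / (1 - (-0.707)^2) = 2.85924 / 0.500151 = 5.716754.
  gamma(1) = phi_1 gamma(0) + c_1 = (-0.707)(5.716754) + (0.102) = -3.939745.
Therefore gamma(1) = -3.9397 (to 4 decimal places).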